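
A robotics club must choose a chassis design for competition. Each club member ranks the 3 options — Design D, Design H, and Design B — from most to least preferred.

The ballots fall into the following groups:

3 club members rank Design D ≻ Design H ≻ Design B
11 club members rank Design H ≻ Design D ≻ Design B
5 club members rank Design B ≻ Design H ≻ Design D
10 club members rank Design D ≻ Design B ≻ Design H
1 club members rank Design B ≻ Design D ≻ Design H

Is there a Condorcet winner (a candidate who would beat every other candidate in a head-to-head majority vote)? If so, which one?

None — there is no Condorcet winner

Head-to-head results (30 voters total):
Design D vs Design H: Design H wins 16–14.
Design D vs Design B: Design D wins 24–6.
Design H vs Design B: Design B wins 16–14.
No candidate beats all others: Design D beats Design B beats Design H beats Design D, a majority cycle.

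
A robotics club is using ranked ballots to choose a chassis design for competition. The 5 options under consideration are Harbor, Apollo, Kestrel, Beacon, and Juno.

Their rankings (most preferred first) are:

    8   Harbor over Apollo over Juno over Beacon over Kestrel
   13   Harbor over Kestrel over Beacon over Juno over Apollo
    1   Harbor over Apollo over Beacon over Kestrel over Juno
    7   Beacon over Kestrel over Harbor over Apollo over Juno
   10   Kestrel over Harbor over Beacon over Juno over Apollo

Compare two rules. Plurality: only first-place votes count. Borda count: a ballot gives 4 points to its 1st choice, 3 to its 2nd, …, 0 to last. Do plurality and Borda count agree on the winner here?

Plurality first-place counts: Harbor 22, Apollo 0, Kestrel 10, Beacon 7, Juno 0 → Harbor.
Borda totals: Harbor 132, Apollo 34, Kestrel 101, Beacon 84, Juno 39 → Harbor.
The two rules agree on Harbor.

Yes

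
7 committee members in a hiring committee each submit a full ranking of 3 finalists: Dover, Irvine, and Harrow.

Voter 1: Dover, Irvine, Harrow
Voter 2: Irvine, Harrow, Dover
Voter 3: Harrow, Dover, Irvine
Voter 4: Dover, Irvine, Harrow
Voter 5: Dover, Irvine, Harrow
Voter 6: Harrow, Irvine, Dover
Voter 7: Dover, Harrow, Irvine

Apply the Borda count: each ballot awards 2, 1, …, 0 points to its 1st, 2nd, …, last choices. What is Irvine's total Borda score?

6

Borda scores:
  Dover: 2 + 0 + 1 + 2 + 2 + 0 + 2 = 9
  Irvine: 1 + 2 + 0 + 1 + 1 + 1 + 0 = 6
  Harrow: 0 + 1 + 2 + 0 + 0 + 2 + 1 = 6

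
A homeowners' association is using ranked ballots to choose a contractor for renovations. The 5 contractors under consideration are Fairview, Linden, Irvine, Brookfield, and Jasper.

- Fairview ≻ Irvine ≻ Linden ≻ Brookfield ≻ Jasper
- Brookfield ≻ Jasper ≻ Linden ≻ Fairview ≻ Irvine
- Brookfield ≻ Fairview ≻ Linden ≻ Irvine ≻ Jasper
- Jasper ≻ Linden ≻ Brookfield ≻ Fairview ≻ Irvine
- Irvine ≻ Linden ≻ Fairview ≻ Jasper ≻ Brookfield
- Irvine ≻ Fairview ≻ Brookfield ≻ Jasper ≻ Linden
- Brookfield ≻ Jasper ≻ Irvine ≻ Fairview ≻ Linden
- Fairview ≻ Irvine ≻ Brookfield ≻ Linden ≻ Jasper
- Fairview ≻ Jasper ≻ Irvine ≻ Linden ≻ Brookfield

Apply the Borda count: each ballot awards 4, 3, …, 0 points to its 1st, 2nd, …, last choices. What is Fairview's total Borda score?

23

Borda scores:
  Fairview: 4 + 1 + 3 + 1 + 2 + 3 + 1 + 4 + 4 = 23
  Linden: 2 + 2 + 2 + 3 + 3 + 0 + 0 + 1 + 1 = 14
  Irvine: 3 + 0 + 1 + 0 + 4 + 4 + 2 + 3 + 2 = 19
  Brookfield: 1 + 4 + 4 + 2 + 0 + 2 + 4 + 2 + 0 = 19
  Jasper: 0 + 3 + 0 + 4 + 1 + 1 + 3 + 0 + 3 = 15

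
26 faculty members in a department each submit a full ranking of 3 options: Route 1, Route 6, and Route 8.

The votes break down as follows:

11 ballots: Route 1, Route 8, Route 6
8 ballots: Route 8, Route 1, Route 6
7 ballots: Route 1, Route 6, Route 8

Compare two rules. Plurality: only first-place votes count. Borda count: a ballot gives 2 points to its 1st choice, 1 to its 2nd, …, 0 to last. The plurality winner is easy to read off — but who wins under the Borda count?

Plurality first-place counts: Route 1 18, Route 6 0, Route 8 8 → Route 1.
Borda totals: Route 1 44, Route 6 7, Route 8 27 → Route 1.

Route 1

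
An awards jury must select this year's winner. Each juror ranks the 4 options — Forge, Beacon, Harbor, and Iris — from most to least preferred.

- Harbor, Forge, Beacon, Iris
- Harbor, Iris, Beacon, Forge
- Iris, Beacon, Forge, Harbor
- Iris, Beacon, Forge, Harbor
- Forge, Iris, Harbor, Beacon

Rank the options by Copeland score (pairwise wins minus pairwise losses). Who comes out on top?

Pairwise results:
  Forge vs Beacon: Beacon wins 3–2.
  Forge vs Harbor: Forge wins 3–2.
  Forge vs Iris: Iris wins 3–2.
  Beacon vs Harbor: Harbor wins 3–2.
  Beacon vs Iris: Iris wins 4–1.
  Harbor vs Iris: Iris wins 3–2.
Copeland scores (wins − losses):
  Forge: 1 − 2 = -1
  Beacon: 1 − 2 = -1
  Harbor: 1 − 2 = -1
  Iris: 3 − 0 = 3
Iris has the best Copeland score.

Iris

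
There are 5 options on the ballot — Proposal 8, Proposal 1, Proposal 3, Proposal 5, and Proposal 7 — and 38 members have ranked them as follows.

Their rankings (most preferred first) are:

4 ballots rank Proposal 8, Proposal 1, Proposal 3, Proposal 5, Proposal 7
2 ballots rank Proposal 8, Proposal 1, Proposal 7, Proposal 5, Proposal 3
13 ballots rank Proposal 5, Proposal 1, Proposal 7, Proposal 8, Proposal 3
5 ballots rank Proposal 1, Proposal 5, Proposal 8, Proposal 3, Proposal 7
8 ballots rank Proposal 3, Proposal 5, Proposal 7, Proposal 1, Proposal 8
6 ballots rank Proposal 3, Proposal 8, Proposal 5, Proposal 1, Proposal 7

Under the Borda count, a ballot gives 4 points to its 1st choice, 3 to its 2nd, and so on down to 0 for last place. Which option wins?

Borda scores:
  Proposal 8: 4·4 + 2·4 + 13·1 + 5·2 + 8·0 + 6·3 = 65
  Proposal 1: 4·3 + 2·3 + 13·3 + 5·4 + 8·1 + 6·1 = 91
  Proposal 3: 4·2 + 2·0 + 13·0 + 5·1 + 8·4 + 6·4 = 69
  Proposal 5: 4·1 + 2·1 + 13·4 + 5·3 + 8·3 + 6·2 = 109
  Proposal 7: 4·0 + 2·2 + 13·2 + 5·0 + 8·2 + 6·0 = 46
Proposal 5 has the highest total.

Proposal 5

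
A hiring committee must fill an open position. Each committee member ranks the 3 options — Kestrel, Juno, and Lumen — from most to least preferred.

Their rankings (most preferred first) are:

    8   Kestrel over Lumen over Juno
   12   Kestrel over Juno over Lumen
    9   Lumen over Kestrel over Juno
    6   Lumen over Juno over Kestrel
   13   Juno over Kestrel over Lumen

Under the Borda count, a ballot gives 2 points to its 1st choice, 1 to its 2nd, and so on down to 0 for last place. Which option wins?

Kestrel

Borda scores:
  Kestrel: 8·2 + 12·2 + 9·1 + 6·0 + 13·1 = 62
  Juno: 8·0 + 12·1 + 9·0 + 6·1 + 13·2 = 44
  Lumen: 8·1 + 12·0 + 9·2 + 6·2 + 13·0 = 38
Kestrel has the highest total.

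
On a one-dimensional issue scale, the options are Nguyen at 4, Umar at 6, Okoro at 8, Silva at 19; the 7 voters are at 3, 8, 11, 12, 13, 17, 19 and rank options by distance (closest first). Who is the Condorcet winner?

With single-peaked preferences on a line, the Condorcet winner is the candidate closest to the median voter.
The median voter (position 12) is closest to Okoro at 8.
Check: Okoro vs Nguyen — voters closer to Okoro: 6 of 7.

Okoro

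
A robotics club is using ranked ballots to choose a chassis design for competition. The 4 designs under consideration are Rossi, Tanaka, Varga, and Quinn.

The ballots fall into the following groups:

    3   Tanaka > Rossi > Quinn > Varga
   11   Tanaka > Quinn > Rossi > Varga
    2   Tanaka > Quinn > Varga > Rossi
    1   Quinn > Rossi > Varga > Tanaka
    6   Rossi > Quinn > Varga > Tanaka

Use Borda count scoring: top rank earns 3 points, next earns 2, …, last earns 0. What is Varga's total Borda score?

9

Borda scores:
  Rossi: 3·2 + 11·1 + 2·0 + 2 + 6·3 = 37
  Tanaka: 3·3 + 11·3 + 2·3 + 0 + 6·0 = 48
  Varga: 3·0 + 11·0 + 2·1 + 1 + 6·1 = 9
  Quinn: 3·1 + 11·2 + 2·2 + 3 + 6·2 = 44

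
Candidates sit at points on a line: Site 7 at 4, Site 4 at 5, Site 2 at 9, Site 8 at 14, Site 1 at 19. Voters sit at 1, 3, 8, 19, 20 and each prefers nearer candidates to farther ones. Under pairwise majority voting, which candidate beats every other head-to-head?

With single-peaked preferences on a line, the Condorcet winner is the candidate closest to the median voter.
The median voter (position 8) is closest to Site 2 at 9.
Check: Site 2 vs Site 7 — voters closer to Site 2: 3 of 5.

Site 2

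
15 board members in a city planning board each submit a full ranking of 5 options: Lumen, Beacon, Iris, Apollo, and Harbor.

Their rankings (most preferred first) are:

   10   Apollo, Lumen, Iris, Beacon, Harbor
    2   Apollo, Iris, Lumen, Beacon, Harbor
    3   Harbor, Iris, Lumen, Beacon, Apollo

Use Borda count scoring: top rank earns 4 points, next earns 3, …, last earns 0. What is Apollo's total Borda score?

48

Borda scores:
  Lumen: 10·3 + 2·2 + 3·2 = 40
  Beacon: 10·1 + 2·1 + 3·1 = 15
  Iris: 10·2 + 2·3 + 3·3 = 35
  Apollo: 10·4 + 2·4 + 3·0 = 48
  Harbor: 10·0 + 2·0 + 3·4 = 12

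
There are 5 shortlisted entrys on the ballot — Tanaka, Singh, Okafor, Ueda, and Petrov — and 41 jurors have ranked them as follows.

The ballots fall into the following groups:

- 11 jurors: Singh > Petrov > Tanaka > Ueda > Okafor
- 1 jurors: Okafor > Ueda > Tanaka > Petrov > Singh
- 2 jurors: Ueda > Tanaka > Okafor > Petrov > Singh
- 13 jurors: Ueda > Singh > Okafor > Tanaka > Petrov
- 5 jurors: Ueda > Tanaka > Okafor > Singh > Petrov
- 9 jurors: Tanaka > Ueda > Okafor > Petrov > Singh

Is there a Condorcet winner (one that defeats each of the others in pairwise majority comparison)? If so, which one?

Head-to-head results (41 voters total):
Tanaka vs Singh: Singh wins 24–17.
Tanaka vs Okafor: Tanaka wins 27–14.
Tanaka vs Ueda: Ueda wins 21–20.
Tanaka vs Petrov: Tanaka wins 30–11.
Singh vs Okafor: Singh wins 24–17.
Singh vs Ueda: Ueda wins 30–11.
Singh vs Petrov: Singh wins 29–12.
Okafor vs Ueda: Ueda wins 40–1.
Okafor vs Petrov: Okafor wins 30–11.
Ueda vs Petrov: Ueda wins 30–11.
Ueda beats each rival — Tanaka (21–20), Singh (30–11), Okafor (40–1), Petrov (30–11) — so Ueda is the Condorcet winner.

Ueda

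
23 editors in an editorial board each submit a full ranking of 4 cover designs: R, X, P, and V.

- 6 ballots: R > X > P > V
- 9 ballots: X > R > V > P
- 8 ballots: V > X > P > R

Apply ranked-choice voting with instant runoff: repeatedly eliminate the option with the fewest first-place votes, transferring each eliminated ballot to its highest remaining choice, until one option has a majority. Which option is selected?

X

Round 1: X 9, V 8, R 6, P 0. P has the fewest and is eliminated.
Round 2: X 9, V 8, R 6. R has the fewest and is eliminated.
Round 3: X 15, V 8. X has a majority.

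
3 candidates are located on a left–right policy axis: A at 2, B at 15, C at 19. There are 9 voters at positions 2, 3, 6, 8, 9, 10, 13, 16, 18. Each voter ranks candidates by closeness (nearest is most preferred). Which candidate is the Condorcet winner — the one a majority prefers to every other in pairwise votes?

B

With single-peaked preferences on a line, the Condorcet winner is the candidate closest to the median voter.
The median voter (position 9) is closest to B at 15.
Check: B vs C — voters closer to B: 8 of 9.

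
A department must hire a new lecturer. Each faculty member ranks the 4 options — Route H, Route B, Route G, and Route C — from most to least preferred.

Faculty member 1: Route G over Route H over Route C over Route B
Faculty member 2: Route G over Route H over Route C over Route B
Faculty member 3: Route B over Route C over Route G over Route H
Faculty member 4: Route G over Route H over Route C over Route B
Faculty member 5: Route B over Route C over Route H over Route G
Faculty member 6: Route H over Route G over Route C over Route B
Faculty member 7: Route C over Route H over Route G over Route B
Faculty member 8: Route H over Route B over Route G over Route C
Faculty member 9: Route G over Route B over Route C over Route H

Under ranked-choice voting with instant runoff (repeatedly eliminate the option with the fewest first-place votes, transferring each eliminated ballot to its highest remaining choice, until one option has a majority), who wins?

Round 1: Route G 4, Route H 2, Route B 2, Route C 1. Route C has the fewest and is eliminated.
Round 2: Route G 4, Route H 3, Route B 2. Route B has the fewest and is eliminated.
Round 3: Route G 5, Route H 4. Route G has a majority.

Route G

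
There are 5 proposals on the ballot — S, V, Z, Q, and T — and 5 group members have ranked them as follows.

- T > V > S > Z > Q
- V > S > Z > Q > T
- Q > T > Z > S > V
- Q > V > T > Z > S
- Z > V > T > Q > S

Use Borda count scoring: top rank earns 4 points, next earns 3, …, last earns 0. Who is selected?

V

Borda scores:
  S: 2 + 3 + 1 + 0 + 0 = 6
  V: 3 + 4 + 0 + 3 + 3 = 13
  Z: 1 + 2 + 2 + 1 + 4 = 10
  Q: 0 + 1 + 4 + 4 + 1 = 10
  T: 4 + 0 + 3 + 2 + 2 = 11
V has the highest total.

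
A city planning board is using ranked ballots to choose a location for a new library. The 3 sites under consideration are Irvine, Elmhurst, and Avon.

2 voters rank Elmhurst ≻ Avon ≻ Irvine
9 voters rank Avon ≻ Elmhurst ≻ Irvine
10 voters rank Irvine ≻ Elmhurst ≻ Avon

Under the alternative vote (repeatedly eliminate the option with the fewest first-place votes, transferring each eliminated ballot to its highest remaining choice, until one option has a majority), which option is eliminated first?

Round 1: Irvine 10, Avon 9, Elmhurst 2. Elmhurst has the fewest and is eliminated.
Round 2: Avon 11, Irvine 10. Avon has a majority.

Elmhurst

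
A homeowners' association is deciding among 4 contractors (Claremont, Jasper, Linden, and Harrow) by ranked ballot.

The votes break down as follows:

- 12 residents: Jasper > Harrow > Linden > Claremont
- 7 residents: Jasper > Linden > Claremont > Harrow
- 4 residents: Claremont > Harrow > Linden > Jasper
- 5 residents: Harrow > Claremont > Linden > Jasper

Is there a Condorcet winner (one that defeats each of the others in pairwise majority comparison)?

Head-to-head results (28 voters total):
Claremont vs Jasper: Jasper wins 19–9.
Claremont vs Linden: Linden wins 19–9.
Claremont vs Harrow: Harrow wins 17–11.
Jasper vs Linden: Jasper wins 19–9.
Jasper vs Harrow: Jasper wins 19–9.
Linden vs Harrow: Harrow wins 21–7.
Jasper beats each rival — Claremont (19–9), Linden (19–9), Harrow (19–9) — so Jasper is the Condorcet winner.

Yes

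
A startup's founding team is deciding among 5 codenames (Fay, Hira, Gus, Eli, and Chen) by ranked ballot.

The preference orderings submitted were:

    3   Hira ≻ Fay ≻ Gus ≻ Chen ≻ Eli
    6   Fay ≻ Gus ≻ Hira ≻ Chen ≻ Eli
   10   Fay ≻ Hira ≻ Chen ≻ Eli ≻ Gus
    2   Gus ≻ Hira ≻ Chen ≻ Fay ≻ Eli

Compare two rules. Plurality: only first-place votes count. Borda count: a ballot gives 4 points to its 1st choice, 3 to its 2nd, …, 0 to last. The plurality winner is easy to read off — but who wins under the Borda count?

Fay

Plurality first-place counts: Fay 16, Hira 3, Gus 2, Eli 0, Chen 0 → Fay.
Borda totals: Fay 75, Hira 60, Gus 32, Eli 10, Chen 33 → Fay.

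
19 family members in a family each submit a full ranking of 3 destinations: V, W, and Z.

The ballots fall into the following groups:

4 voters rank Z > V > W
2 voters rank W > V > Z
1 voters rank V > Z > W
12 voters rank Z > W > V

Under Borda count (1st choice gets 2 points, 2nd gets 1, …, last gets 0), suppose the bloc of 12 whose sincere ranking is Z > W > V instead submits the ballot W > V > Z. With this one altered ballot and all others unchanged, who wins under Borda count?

Borda totals with the altered ballot: V 20, W 28, Z 9.
The switch changes the winner from Z to W.

W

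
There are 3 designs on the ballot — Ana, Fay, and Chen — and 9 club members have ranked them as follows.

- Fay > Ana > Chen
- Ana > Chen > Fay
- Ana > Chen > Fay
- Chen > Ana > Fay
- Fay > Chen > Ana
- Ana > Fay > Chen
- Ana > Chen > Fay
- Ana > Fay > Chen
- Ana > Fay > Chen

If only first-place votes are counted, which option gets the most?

Ana

First-place vote totals:
  Ana: 6
  Fay: 2
  Chen: 1
Ana has the most first-place votes.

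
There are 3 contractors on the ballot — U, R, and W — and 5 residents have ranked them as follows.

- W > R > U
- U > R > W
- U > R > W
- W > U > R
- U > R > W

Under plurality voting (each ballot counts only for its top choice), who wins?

First-place vote totals:
  U: 3
  R: 0
  W: 2
U has the most first-place votes.

U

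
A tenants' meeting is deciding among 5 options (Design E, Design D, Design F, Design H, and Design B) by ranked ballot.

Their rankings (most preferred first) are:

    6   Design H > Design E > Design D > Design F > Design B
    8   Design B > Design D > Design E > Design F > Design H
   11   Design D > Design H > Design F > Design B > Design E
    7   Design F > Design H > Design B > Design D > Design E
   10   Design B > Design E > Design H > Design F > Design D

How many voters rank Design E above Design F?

24

Ballots ranking Design E above Design F: 6+8+10 = 24.
Ballots ranking Design F above Design E: 11+7 = 18.
So 24 of 42 voters prefer Design E to Design F.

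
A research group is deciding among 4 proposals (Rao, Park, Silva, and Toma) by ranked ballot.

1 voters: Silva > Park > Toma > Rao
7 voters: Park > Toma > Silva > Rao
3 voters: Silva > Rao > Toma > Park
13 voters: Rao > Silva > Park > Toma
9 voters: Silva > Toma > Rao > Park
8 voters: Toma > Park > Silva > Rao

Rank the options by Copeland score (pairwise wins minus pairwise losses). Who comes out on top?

Pairwise results:
  Rao vs Park: Rao wins 25–16.
  Rao vs Silva: Silva wins 28–13.
  Rao vs Toma: Toma wins 25–16.
  Park vs Silva: Silva wins 26–15.
  Park vs Toma: Park wins 21–20.
  Silva vs Toma: Silva wins 26–15.
Copeland scores (wins − losses):
  Rao: 1 − 2 = -1
  Park: 1 − 2 = -1
  Silva: 3 − 0 = 3
  Toma: 1 − 2 = -1
Silva has the best Copeland score.

Silva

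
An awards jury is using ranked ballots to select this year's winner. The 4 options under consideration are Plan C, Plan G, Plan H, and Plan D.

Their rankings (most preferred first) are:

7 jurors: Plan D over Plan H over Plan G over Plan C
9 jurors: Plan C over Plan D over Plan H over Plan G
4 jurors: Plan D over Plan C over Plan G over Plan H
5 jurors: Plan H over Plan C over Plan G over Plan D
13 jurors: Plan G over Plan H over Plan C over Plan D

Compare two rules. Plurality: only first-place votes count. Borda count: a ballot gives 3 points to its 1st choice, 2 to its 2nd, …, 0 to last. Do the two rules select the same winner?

No

Plurality first-place counts: Plan C 9, Plan G 13, Plan H 5, Plan D 11 → Plan G.
Borda totals: Plan C 58, Plan G 55, Plan H 64, Plan D 51 → Plan H.
The two rules disagree: plurality picks Plan G, Borda picks Plan H.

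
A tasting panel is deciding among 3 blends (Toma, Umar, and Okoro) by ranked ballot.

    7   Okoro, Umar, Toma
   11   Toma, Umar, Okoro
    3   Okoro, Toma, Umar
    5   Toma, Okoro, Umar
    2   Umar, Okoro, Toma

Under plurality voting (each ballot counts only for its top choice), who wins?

First-place vote totals:
  Toma: 16
  Umar: 2
  Okoro: 10
Toma has the most first-place votes.

Toma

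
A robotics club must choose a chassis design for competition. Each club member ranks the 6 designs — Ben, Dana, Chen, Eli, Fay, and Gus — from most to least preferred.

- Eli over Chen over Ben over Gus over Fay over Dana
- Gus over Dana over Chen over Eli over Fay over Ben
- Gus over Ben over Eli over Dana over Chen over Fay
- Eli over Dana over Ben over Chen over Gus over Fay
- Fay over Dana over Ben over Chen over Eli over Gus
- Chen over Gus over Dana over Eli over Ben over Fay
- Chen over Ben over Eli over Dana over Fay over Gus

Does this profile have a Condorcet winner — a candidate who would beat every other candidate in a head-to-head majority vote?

Head-to-head results (7 voters total):
Ben vs Dana: Dana wins 4–3.
Ben vs Chen: Chen wins 4–3.
Ben vs Eli: Eli wins 4–3.
Ben vs Fay: Ben wins 5–2.
Ben vs Gus: Ben wins 4–3.
Dana vs Chen: Dana wins 4–3.
Dana vs Eli: Eli wins 4–3.
Dana vs Fay: Dana wins 5–2.
Dana vs Gus: Gus wins 4–3.
Chen vs Eli: Chen wins 4–3.
Chen vs Fay: Chen wins 6–1.
Chen vs Gus: Chen wins 5–2.
Eli vs Fay: Eli wins 6–1.
Eli vs Gus: Eli wins 4–3.
Fay vs Gus: Gus wins 5–2.
No candidate beats all others: Ben beats Gus beats Dana beats Ben, a majority cycle.

No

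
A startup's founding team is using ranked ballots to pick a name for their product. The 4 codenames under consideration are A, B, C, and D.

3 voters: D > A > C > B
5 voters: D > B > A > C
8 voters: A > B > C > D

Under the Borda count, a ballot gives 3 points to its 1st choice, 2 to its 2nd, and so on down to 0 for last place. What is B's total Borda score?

26

Borda scores:
  A: 3·2 + 5·1 + 8·3 = 35
  B: 3·0 + 5·2 + 8·2 = 26
  C: 3·1 + 5·0 + 8·1 = 11
  D: 3·3 + 5·3 + 8·0 = 24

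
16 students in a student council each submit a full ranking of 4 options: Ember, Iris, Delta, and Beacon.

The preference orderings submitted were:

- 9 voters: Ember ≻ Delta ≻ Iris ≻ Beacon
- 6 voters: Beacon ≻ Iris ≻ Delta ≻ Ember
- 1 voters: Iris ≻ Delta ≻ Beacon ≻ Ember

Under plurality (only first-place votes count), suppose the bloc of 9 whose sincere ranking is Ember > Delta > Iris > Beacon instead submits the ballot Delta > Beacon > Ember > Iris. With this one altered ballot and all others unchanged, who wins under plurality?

Delta

First-place totals with the altered ballot: Ember 0, Iris 1, Delta 9, Beacon 6.
The switch changes the winner from Ember to Delta.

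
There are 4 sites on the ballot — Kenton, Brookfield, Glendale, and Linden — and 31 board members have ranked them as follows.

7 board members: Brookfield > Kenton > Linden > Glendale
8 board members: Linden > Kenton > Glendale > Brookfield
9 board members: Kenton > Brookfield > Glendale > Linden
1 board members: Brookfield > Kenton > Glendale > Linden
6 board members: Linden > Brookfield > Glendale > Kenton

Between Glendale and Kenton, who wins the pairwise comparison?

Ballots ranking Glendale above Kenton: 6.
Ballots ranking Kenton above Glendale: 7+8+9+1 = 25.
Kenton wins the head-to-head, 25–6.

Kenton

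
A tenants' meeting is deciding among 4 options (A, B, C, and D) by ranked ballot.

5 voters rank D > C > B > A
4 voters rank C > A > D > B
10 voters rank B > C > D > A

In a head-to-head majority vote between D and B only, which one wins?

Ballots ranking D above B: 5+4 = 9.
Ballots ranking B above D: 10.
B wins the head-to-head, 10–9.

B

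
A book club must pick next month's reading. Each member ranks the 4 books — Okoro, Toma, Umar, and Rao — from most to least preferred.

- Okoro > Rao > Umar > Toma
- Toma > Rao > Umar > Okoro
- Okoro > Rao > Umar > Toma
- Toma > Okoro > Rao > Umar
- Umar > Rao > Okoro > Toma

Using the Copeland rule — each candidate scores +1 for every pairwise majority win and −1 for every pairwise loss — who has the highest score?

Okoro

Pairwise results:
  Okoro vs Toma: Okoro wins 3–2.
  Okoro vs Umar: Okoro wins 3–2.
  Okoro vs Rao: Okoro wins 3–2.
  Toma vs Umar: Umar wins 3–2.
  Toma vs Rao: Rao wins 3–2.
  Umar vs Rao: Rao wins 4–1.
Copeland scores (wins − losses):
  Okoro: 3 − 0 = 3
  Toma: 0 − 3 = -3
  Umar: 1 − 2 = -1
  Rao: 2 − 1 = 1
Okoro has the best Copeland score.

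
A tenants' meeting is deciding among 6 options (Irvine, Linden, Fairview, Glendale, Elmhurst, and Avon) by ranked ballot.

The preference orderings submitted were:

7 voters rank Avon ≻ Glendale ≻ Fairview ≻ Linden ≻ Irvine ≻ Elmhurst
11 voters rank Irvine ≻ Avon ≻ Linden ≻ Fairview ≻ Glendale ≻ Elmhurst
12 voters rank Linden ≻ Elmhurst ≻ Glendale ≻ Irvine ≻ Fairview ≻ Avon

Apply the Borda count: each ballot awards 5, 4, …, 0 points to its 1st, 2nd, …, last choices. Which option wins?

Linden

Borda scores:
  Irvine: 7·1 + 11·5 + 12·2 = 86
  Linden: 7·2 + 11·3 + 12·5 = 107
  Fairview: 7·3 + 11·2 + 12·1 = 55
  Glendale: 7·4 + 11·1 + 12·3 = 75
  Elmhurst: 7·0 + 11·0 + 12·4 = 48
  Avon: 7·5 + 11·4 + 12·0 = 79
Linden has the highest total.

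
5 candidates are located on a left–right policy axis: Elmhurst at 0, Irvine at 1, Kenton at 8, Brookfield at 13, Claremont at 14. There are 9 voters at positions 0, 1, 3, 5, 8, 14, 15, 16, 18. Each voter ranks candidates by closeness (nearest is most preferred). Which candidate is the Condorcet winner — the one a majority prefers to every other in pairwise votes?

Kenton

With single-peaked preferences on a line, the Condorcet winner is the candidate closest to the median voter.
The median voter (position 8) is closest to Kenton at 8.
Check: Kenton vs Brookfield — voters closer to Kenton: 5 of 9.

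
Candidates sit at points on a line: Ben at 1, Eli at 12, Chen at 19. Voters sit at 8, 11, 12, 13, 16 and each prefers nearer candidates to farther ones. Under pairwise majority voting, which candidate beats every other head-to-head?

With single-peaked preferences on a line, the Condorcet winner is the candidate closest to the median voter.
The median voter (position 12) is closest to Eli at 12.
Check: Eli vs Ben — voters closer to Eli: 5 of 5.

Eli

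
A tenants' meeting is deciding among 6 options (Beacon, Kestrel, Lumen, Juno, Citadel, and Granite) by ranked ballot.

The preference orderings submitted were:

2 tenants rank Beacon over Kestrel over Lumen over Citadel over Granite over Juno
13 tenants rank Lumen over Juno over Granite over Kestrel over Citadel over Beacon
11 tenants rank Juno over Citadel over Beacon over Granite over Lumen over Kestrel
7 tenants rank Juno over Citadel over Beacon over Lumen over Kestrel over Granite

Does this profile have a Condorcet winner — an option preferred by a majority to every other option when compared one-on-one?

Yes

Head-to-head results (33 voters total):
Beacon vs Kestrel: Beacon wins 20–13.
Beacon vs Lumen: Beacon wins 20–13.
Beacon vs Juno: Juno wins 31–2.
Beacon vs Citadel: Citadel wins 31–2.
Beacon vs Granite: Beacon wins 20–13.
Kestrel vs Lumen: Lumen wins 31–2.
Kestrel vs Juno: Juno wins 31–2.
Kestrel vs Citadel: Citadel wins 18–15.
Kestrel vs Granite: Granite wins 24–9.
Lumen vs Juno: Juno wins 18–15.
Lumen vs Citadel: Citadel wins 18–15.
Lumen vs Granite: Lumen wins 22–11.
Juno vs Citadel: Juno wins 31–2.
Juno vs Granite: Juno wins 31–2.
Citadel vs Granite: Citadel wins 20–13.
Juno beats each rival — Beacon (31–2), Kestrel (31–2), Lumen (18–15), Citadel (31–2), Granite (31–2) — so Juno is the Condorcet winner.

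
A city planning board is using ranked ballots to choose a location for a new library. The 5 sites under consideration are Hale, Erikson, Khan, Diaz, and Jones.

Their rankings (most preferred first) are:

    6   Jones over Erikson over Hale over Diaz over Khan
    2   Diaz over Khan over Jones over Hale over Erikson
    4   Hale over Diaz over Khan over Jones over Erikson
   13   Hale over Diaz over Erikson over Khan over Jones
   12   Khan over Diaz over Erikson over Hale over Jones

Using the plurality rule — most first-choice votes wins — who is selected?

Hale

First-place vote totals:
  Hale: 17
  Erikson: 0
  Khan: 12
  Diaz: 2
  Jones: 6
Hale has the most first-place votes.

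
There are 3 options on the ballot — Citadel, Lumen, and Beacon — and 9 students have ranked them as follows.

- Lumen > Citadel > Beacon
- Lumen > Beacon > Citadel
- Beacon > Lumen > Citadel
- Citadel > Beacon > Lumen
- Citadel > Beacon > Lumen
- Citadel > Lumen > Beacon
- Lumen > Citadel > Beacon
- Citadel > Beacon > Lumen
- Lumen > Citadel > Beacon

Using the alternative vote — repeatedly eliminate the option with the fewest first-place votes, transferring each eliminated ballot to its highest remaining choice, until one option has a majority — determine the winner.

Lumen

Round 1: Citadel 4, Lumen 4, Beacon 1. Beacon has the fewest and is eliminated.
Round 2: Lumen 5, Citadel 4. Lumen has a majority.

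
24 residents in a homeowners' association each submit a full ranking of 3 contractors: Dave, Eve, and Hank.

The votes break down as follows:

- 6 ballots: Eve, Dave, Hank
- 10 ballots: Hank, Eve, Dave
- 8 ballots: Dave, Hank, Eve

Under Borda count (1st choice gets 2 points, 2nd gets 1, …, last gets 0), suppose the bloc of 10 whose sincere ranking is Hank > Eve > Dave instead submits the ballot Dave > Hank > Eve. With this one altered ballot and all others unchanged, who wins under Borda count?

Borda totals with the altered ballot: Dave 42, Eve 12, Hank 18.
The switch changes the winner from Hank to Dave.

Dave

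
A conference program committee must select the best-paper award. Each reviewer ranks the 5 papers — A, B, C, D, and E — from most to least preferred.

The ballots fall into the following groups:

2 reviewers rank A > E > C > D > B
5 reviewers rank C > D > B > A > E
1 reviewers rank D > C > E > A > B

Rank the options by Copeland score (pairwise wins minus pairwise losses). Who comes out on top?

C

Pairwise results:
  A vs B: B wins 5–3.
  A vs C: C wins 6–2.
  A vs D: D wins 6–2.
  A vs E: A wins 7–1.
  B vs C: C wins 8–0.
  B vs D: D wins 8–0.
  B vs E: B wins 5–3.
  C vs D: C wins 7–1.
  C vs E: C wins 6–2.
  D vs E: D wins 6–2.
Copeland scores (wins − losses):
  A: 1 − 3 = -2
  B: 2 − 2 = 0
  C: 4 − 0 = 4
  D: 3 − 1 = 2
  E: 0 − 4 = -4
C has the best Copeland score.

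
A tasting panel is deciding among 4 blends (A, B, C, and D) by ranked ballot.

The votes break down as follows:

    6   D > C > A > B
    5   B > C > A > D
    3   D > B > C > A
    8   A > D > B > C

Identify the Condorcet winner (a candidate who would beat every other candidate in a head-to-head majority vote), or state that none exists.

Head-to-head results (22 voters total):
A vs B: A wins 14–8.
A vs C: C wins 14–8.
A vs D: A wins 13–9.
B vs C: B wins 16–6.
B vs D: D wins 17–5.
C vs D: D wins 17–5.
No candidate beats all others: A beats B beats C beats A, a majority cycle.

There is no Condorcet winner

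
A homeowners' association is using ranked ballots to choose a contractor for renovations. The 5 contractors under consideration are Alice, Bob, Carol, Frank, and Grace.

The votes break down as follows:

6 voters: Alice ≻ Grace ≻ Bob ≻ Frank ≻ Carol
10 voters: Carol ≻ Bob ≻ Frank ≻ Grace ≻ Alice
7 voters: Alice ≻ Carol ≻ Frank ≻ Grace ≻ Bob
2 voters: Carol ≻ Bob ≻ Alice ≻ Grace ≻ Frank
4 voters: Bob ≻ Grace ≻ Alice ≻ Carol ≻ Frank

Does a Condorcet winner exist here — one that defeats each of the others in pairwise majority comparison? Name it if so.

None — there is no Condorcet winner

Head-to-head results (29 voters total):
Alice vs Bob: Bob wins 16–13.
Alice vs Carol: Alice wins 17–12.
Alice vs Frank: Alice wins 19–10.
Alice vs Grace: Alice wins 15–14.
Bob vs Carol: Carol wins 19–10.
Bob vs Frank: Bob wins 22–7.
Bob vs Grace: Bob wins 16–13.
Carol vs Frank: Carol wins 23–6.
Carol vs Grace: Carol wins 19–10.
Frank vs Grace: Frank wins 17–12.
No candidate beats all others: Alice beats Carol beats Bob beats Alice, a majority cycle.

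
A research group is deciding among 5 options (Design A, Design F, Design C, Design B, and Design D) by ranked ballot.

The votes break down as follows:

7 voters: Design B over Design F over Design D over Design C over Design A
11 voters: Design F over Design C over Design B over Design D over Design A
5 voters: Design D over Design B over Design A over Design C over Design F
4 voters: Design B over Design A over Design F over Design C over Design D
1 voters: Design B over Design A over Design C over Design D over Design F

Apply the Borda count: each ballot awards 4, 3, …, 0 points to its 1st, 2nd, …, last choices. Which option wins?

Design B

Borda scores:
  Design A: 7·0 + 11·0 + 5·2 + 4·3 + 3 = 25
  Design F: 7·3 + 11·4 + 5·0 + 4·2 + 0 = 73
  Design C: 7·1 + 11·3 + 5·1 + 4·1 + 2 = 51
  Design B: 7·4 + 11·2 + 5·3 + 4·4 + 4 = 85
  Design D: 7·2 + 11·1 + 5·4 + 4·0 + 1 = 46
Design B has the highest total.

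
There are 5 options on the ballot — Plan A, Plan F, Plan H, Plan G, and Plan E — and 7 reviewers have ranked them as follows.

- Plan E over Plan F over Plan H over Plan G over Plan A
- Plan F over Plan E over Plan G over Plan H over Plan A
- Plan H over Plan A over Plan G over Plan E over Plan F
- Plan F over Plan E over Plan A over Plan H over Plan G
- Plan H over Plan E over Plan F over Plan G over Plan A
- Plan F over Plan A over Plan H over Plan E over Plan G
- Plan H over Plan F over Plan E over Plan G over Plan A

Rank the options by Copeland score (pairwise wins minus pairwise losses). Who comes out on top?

Pairwise results:
  Plan A vs Plan F: Plan F wins 6–1.
  Plan A vs Plan H: Plan H wins 5–2.
  Plan A vs Plan G: Plan G wins 4–3.
  Plan A vs Plan E: Plan E wins 5–2.
  Plan F vs Plan H: Plan F wins 4–3.
  Plan F vs Plan G: Plan F wins 6–1.
  Plan F vs Plan E: Plan F wins 4–3.
  Plan H vs Plan G: Plan H wins 6–1.
  Plan H vs Plan E: Plan H wins 4–3.
  Plan G vs Plan E: Plan E wins 6–1.
Copeland scores (wins − losses):
  Plan A: 0 − 4 = -4
  Plan F: 4 − 0 = 4
  Plan H: 3 − 1 = 2
  Plan G: 1 − 3 = -2
  Plan E: 2 − 2 = 0
Plan F has the best Copeland score.

Plan F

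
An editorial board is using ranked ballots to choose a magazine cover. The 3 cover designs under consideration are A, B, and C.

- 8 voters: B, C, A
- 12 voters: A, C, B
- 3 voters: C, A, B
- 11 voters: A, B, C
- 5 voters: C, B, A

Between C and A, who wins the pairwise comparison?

Ballots ranking C above A: 8+3+5 = 16.
Ballots ranking A above C: 12+11 = 23.
A wins the head-to-head, 23–16.

A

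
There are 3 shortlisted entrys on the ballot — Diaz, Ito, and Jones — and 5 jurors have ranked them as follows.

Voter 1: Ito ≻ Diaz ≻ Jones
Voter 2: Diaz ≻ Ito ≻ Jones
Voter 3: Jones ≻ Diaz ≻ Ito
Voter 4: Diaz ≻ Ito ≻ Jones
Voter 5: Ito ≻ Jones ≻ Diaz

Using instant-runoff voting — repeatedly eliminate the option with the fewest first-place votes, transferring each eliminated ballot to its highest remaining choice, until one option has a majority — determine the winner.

Diaz

Round 1: Diaz 2, Ito 2, Jones 1. Jones has the fewest and is eliminated.
Round 2: Diaz 3, Ito 2. Diaz has a majority.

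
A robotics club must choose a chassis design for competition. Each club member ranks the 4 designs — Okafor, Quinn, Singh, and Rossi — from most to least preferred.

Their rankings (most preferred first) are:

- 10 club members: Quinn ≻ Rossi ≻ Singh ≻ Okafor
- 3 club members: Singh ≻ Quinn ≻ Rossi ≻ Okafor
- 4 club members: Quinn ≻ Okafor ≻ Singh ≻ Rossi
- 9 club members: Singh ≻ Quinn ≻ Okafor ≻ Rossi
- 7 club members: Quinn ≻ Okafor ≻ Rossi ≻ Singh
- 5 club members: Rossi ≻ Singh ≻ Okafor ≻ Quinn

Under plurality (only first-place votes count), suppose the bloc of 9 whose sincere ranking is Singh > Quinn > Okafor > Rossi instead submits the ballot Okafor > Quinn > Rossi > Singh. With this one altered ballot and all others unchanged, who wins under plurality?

Quinn

First-place totals with the altered ballot: Okafor 9, Quinn 21, Singh 3, Rossi 5.
The winner is unchanged: still Quinn.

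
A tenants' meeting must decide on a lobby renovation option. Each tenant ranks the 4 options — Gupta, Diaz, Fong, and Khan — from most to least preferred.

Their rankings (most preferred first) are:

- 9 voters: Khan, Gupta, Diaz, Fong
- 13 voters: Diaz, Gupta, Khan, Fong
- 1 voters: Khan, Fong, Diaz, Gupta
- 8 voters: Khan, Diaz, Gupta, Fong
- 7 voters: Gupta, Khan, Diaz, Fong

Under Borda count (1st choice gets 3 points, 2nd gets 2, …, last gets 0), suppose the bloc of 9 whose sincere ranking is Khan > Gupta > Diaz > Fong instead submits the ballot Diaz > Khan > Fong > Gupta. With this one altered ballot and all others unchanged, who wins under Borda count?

Diaz

Borda totals with the altered ballot: Gupta 55, Diaz 90, Fong 11, Khan 72.
The switch changes the winner from Khan to Diaz.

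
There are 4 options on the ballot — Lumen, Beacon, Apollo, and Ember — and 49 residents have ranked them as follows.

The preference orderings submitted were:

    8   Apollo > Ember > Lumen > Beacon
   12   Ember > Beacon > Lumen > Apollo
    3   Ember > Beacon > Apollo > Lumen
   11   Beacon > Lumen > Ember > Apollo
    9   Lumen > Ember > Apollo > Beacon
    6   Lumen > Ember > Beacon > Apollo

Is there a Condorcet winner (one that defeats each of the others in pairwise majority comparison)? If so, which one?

Head-to-head results (49 voters total):
Lumen vs Beacon: Beacon wins 26–23.
Lumen vs Apollo: Lumen wins 38–11.
Lumen vs Ember: Lumen wins 26–23.
Beacon vs Apollo: Beacon wins 32–17.
Beacon vs Ember: Ember wins 38–11.
Apollo vs Ember: Ember wins 41–8.
No candidate beats all others: Lumen beats Ember beats Beacon beats Lumen, a majority cycle.

No Condorcet winner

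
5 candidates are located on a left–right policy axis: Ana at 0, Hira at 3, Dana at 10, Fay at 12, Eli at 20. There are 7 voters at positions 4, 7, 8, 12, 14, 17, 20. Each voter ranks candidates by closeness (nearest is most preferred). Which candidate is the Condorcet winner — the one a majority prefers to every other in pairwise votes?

With single-peaked preferences on a line, the Condorcet winner is the candidate closest to the median voter.
The median voter (position 12) is closest to Fay at 12.
Check: Fay vs Dana — voters closer to Fay: 4 of 7.

Fay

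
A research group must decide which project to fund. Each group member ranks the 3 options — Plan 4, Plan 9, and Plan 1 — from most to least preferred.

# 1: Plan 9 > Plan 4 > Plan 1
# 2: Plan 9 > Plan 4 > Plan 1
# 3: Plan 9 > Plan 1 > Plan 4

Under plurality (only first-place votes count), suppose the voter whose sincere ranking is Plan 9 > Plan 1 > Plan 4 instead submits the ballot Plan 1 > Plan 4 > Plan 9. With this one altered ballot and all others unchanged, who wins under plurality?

First-place totals with the altered ballot: Plan 4 0, Plan 9 2, Plan 1 1.
The winner is unchanged: still Plan 9.

Plan 9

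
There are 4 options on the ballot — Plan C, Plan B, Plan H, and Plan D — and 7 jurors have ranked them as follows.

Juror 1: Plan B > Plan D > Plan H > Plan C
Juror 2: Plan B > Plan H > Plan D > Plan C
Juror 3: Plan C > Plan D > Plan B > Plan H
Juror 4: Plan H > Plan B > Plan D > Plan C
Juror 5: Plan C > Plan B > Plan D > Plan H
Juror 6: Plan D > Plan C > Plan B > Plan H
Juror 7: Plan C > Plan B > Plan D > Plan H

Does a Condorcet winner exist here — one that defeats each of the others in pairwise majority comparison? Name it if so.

Head-to-head results (7 voters total):
Plan C vs Plan B: Plan C wins 4–3.
Plan C vs Plan H: Plan C wins 4–3.
Plan C vs Plan D: Plan D wins 4–3.
Plan B vs Plan H: Plan B wins 6–1.
Plan B vs Plan D: Plan B wins 5–2.
Plan H vs Plan D: Plan D wins 5–2.
No candidate beats all others: Plan C beats Plan B beats Plan D beats Plan C, a majority cycle.

None — there is no Condorcet winner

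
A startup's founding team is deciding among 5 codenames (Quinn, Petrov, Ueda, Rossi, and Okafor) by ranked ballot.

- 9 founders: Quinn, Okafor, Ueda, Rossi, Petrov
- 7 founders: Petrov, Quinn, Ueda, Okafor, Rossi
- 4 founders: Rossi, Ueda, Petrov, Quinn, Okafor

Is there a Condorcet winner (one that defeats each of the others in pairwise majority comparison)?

Head-to-head results (20 voters total):
Quinn vs Petrov: Petrov wins 11–9.
Quinn vs Ueda: Quinn wins 16–4.
Quinn vs Rossi: Quinn wins 16–4.
Quinn vs Okafor: Quinn wins 20–0.
Petrov vs Ueda: Ueda wins 13–7.
Petrov vs Rossi: Rossi wins 13–7.
Petrov vs Okafor: Petrov wins 11–9.
Ueda vs Rossi: Ueda wins 16–4.
Ueda vs Okafor: Ueda wins 11–9.
Rossi vs Okafor: Okafor wins 16–4.
No candidate beats all others: Quinn beats Ueda beats Petrov beats Quinn, a majority cycle.

No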